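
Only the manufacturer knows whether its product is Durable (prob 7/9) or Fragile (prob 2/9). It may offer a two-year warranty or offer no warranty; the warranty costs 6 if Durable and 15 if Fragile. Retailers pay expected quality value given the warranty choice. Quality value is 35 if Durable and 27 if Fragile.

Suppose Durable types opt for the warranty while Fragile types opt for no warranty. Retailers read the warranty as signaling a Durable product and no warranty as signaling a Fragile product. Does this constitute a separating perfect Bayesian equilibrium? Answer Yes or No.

Under these beliefs, the warranty earns price 35 and no warranty earns price 27.
Durable: the warranty nets 35 − 6 = 29; no warranty nets 27. Durable prefers the warranty.
Fragile: the warranty nets 35 − 15 = 20; no warranty nets 27. Fragile prefers no warranty.
Neither type deviates, so the separating profile is an equilibrium.

Yes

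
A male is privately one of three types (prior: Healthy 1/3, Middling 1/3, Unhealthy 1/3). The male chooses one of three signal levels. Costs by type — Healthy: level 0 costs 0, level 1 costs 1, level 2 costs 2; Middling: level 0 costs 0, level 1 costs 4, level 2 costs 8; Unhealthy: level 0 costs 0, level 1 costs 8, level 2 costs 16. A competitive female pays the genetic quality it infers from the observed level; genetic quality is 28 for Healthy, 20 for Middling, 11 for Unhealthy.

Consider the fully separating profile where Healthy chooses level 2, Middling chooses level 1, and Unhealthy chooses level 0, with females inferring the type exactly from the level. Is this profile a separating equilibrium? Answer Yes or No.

Separating mating payoffs: level 2 → 28, level 1 → 20, level 0 → 11.
Healthy (assigned level 2): level 0: 11 − 0 = 11; level 1: 20 − 1 = 19; level 2: 28 − 2 = 26. Healthy stays.
Middling (assigned level 1): level 0: 11 − 0 = 11; level 1: 20 − 4 = 16; level 2: 28 − 8 = 20. Middling prefers level 2.
Unhealthy (assigned level 0): level 0: 11 − 0 = 11; level 1: 20 − 8 = 12; level 2: 28 − 16 = 12. Unhealthy prefers level 1.
At least one type deviates; the separating profile fails.

No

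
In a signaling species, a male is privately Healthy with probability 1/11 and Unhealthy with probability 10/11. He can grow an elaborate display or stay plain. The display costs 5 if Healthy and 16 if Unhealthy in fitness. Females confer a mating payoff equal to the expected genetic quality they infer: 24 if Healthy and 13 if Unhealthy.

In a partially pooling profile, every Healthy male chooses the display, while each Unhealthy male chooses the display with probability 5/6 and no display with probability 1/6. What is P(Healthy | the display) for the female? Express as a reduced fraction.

P(the display) = (1/11)·1 + (10/11)·(5/6) = 28/33.
By Bayes' rule, P(Healthy | the display) = (1/11) / (28/33) = 3/28.

3/28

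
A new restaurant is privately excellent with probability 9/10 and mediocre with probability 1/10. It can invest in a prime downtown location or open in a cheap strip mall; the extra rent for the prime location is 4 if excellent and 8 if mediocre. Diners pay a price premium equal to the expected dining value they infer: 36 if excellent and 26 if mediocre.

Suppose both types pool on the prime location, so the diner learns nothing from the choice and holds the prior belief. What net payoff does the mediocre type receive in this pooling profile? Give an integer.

27

Pooled price premium = 9/10·36 + 1/10·26 = 35.
mediocre pays cost 8 for the prime location, so net payoff = 35 − 8 = 27.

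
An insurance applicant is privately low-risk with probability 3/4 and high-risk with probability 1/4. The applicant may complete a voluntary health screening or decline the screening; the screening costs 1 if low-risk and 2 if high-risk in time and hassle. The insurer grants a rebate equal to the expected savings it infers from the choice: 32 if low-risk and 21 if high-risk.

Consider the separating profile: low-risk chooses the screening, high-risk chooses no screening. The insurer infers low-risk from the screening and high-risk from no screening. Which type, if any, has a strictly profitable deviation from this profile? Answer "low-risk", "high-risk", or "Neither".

The screening pays 32; no screening pays 21.
low-risk: assigned the screening, nets 32 − 1 = 31; deviating to no screening nets 21.
high-risk: assigned no screening, nets 21; deviating to the screening nets 32 − 2 = 30.
The high-risk type gains 9 by deviating.

high-risk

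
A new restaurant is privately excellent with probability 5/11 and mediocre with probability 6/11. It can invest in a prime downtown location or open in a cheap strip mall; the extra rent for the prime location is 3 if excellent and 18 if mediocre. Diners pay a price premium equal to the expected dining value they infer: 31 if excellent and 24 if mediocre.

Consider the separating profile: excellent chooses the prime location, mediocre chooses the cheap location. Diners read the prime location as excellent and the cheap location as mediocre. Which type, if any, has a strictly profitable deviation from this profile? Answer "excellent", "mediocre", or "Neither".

Neither

The prime location pays 31; the cheap location pays 24.
excellent: assigned the prime location, nets 31 − 3 = 28; deviating to the cheap location nets 24.
mediocre: assigned the cheap location, nets 24; deviating to the prime location nets 31 − 18 = 13.
Both types strictly prefer their assigned action; no profitable deviation.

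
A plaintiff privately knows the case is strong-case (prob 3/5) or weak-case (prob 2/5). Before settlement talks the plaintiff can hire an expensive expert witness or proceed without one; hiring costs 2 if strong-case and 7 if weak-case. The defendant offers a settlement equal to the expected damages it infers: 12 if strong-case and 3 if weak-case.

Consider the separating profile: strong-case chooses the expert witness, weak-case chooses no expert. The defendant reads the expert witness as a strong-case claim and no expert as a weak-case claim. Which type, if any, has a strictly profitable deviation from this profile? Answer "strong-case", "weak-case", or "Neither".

The expert witness pays 12; no expert pays 3.
strong-case: assigned the expert witness, nets 12 − 2 = 10; deviating to no expert nets 3.
weak-case: assigned no expert, nets 3; deviating to the expert witness nets 12 − 7 = 5.
The weak-case type gains 2 by deviating.

weak-case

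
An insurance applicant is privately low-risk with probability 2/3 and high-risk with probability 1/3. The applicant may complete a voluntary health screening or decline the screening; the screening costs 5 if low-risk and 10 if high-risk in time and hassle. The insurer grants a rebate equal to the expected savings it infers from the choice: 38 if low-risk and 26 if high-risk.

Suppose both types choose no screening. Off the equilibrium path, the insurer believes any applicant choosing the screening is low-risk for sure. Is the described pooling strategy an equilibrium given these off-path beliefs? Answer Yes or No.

Yes

On path, the insurer holds the prior and pays 2/3·38 + 1/3·26 = 34. Off path (the screening), believing low-risk, it pays 38.
low-risk: no screening nets 34; the screening nets 38 − 5 = 33. low-risk stays.
high-risk: no screening nets 34; the screening nets 38 − 10 = 28. high-risk stays.
No type deviates, so pooling is sustained.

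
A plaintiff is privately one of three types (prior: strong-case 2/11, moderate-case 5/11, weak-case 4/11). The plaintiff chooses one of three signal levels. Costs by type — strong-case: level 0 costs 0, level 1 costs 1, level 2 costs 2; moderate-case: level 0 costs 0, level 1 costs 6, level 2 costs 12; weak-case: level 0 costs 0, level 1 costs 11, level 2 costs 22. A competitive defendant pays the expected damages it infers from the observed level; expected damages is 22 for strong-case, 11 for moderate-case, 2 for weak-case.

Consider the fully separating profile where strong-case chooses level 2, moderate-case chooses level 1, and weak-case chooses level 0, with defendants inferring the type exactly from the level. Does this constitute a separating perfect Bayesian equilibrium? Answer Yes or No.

No

Separating settlements: level 2 → 22, level 1 → 11, level 0 → 2.
strong-case (assigned level 2): level 0: 2 − 0 = 2; level 1: 11 − 1 = 10; level 2: 22 − 2 = 20. strong-case stays.
moderate-case (assigned level 1): level 0: 2 − 0 = 2; level 1: 11 − 6 = 5; level 2: 22 − 12 = 10. moderate-case prefers level 2.
weak-case (assigned level 0): level 0: 2 − 0 = 2; level 1: 11 − 11 = 0; level 2: 22 − 22 = 0. weak-case stays.
At least one type deviates; the separating profile fails.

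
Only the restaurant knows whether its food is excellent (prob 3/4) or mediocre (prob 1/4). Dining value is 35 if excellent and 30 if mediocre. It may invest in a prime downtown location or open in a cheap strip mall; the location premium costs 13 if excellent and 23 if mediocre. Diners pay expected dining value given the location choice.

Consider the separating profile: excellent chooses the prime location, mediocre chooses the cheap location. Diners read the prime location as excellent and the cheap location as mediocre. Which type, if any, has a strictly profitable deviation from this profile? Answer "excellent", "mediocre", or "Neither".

The prime location pays 35; the cheap location pays 30.
excellent: assigned the prime location, nets 35 − 13 = 22; deviating to the cheap location nets 30.
mediocre: assigned the cheap location, nets 30; deviating to the prime location nets 35 − 23 = 12.
The excellent type gains 8 by deviating.

excellent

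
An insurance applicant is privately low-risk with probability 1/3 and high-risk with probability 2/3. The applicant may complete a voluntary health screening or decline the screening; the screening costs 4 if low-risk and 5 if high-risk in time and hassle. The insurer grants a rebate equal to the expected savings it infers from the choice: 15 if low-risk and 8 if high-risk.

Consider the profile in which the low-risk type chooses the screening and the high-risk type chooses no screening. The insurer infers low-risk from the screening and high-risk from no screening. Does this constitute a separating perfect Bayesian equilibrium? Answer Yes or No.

Under these beliefs, the screening earns rebate 15 and no screening earns rebate 8.
low-risk: the screening nets 15 − 4 = 11; no screening nets 8. low-risk prefers the screening.
high-risk: the screening nets 15 − 5 = 10; no screening nets 8. high-risk would deviate to the screening.
high-risk has a profitable deviation, so the profile is not an equilibrium.

No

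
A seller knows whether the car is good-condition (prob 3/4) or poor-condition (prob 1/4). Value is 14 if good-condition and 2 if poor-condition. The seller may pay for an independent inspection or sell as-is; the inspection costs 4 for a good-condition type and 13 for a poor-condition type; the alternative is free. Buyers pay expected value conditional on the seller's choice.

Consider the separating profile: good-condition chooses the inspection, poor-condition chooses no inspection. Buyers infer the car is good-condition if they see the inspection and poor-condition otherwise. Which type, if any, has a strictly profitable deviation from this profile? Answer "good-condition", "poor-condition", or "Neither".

The inspection pays 14; no inspection pays 2.
good-condition: assigned the inspection, nets 14 − 4 = 10; deviating to no inspection nets 2.
poor-condition: assigned no inspection, nets 2; deviating to the inspection nets 14 − 13 = 1.
Both types strictly prefer their assigned action; no profitable deviation.

Neither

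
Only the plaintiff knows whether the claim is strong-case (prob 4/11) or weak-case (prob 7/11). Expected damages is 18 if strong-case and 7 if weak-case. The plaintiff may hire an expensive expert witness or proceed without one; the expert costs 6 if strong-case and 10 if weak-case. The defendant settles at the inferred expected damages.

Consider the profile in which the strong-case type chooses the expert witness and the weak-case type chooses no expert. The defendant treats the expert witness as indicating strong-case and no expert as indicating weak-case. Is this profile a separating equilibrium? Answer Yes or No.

No

Under these beliefs, the expert witness earns settlement 18 and no expert earns settlement 7.
strong-case: the expert witness nets 18 − 6 = 12; no expert nets 7. strong-case prefers the expert witness.
weak-case: the expert witness nets 18 − 10 = 8; no expert nets 7. weak-case would deviate to the expert witness.
weak-case has a profitable deviation, so the profile is not an equilibrium.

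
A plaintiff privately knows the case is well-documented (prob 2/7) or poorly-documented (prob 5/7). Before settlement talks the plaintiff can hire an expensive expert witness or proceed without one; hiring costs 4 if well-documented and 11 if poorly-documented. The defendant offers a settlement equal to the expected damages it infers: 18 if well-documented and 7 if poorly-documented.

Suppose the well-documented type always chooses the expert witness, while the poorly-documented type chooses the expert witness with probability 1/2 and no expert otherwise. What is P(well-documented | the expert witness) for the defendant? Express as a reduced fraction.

4/9

P(the expert witness) = (2/7)·1 + (5/7)·(1/2) = 9/14.
By Bayes' rule, P(well-documented | the expert witness) = (2/7) / (9/14) = 4/9.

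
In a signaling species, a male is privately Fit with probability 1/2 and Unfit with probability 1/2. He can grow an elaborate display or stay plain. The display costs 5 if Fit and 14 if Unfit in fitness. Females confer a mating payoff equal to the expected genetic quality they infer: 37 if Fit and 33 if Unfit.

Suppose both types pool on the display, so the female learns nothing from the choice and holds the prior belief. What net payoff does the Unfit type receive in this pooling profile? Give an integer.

21

Pooled mating payoff = 1/2·37 + 1/2·33 = 35.
Unfit pays cost 14 for the display, so net payoff = 35 − 14 = 21.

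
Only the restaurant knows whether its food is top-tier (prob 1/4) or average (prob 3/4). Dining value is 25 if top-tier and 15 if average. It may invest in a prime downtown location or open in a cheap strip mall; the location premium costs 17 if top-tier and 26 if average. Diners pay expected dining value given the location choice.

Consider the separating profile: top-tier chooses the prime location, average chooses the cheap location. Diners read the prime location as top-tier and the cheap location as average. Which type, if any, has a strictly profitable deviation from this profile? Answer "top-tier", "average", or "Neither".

top-tier

The prime location pays 25; the cheap location pays 15.
top-tier: assigned the prime location, nets 25 − 17 = 8; deviating to the cheap location nets 15.
average: assigned the cheap location, nets 15; deviating to the prime location nets 25 − 26 = -1.
The top-tier type gains 7 by deviating.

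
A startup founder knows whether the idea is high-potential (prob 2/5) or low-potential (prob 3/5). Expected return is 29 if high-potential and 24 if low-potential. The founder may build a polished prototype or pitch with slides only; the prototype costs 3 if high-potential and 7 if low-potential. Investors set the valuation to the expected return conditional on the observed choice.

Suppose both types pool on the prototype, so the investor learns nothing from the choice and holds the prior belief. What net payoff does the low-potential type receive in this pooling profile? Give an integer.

Pooled valuation = 2/5·29 + 3/5·24 = 26.
low-potential pays cost 7 for the prototype, so net payoff = 26 − 7 = 19.

19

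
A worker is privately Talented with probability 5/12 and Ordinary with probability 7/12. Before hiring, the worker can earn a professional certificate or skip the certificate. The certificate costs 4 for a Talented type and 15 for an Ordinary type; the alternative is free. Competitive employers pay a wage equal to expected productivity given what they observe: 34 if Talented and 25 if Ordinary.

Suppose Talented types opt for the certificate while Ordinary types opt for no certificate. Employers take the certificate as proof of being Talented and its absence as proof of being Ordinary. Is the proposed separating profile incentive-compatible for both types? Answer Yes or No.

Under these beliefs, the certificate earns wage 34 and no certificate earns wage 25.
Talented: the certificate nets 34 − 4 = 30; no certificate nets 25. Talented prefers the certificate.
Ordinary: the certificate nets 34 − 15 = 19; no certificate nets 25. Ordinary prefers no certificate.
Neither type deviates, so the separating profile is an equilibrium.

Yes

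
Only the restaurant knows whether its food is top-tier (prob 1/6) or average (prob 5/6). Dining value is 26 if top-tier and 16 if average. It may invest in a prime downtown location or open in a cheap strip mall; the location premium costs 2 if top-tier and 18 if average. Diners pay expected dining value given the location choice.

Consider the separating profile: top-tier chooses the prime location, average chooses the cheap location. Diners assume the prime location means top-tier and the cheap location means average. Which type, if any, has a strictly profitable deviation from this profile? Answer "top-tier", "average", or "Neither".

Neither

The prime location pays 26; the cheap location pays 16.
top-tier: assigned the prime location, nets 26 − 2 = 24; deviating to the cheap location nets 16.
average: assigned the cheap location, nets 16; deviating to the prime location nets 26 − 18 = 8.
Both types strictly prefer their assigned action; no profitable deviation.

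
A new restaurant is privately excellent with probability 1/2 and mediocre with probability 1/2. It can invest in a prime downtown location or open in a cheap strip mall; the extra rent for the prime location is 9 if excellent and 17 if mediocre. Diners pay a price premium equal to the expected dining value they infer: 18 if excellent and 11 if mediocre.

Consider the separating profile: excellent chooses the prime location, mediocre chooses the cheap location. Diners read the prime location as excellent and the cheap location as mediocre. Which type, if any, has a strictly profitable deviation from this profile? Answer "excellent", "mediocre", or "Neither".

excellent

The prime location pays 18; the cheap location pays 11.
excellent: assigned the prime location, nets 18 − 9 = 9; deviating to the cheap location nets 11.
mediocre: assigned the cheap location, nets 11; deviating to the prime location nets 18 − 17 = 1.
The excellent type gains 2 by deviating.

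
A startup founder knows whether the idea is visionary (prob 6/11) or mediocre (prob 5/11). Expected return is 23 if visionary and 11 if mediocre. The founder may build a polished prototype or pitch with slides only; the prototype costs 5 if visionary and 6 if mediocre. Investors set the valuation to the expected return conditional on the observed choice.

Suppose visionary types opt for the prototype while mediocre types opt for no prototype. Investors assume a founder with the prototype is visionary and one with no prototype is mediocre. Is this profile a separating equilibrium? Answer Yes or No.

Under these beliefs, the prototype earns valuation 23 and no prototype earns valuation 11.
visionary: the prototype nets 23 − 5 = 18; no prototype nets 11. visionary prefers the prototype.
mediocre: the prototype nets 23 − 6 = 17; no prototype nets 11. mediocre would deviate to the prototype.
mediocre has a profitable deviation, so the profile is not an equilibrium.

No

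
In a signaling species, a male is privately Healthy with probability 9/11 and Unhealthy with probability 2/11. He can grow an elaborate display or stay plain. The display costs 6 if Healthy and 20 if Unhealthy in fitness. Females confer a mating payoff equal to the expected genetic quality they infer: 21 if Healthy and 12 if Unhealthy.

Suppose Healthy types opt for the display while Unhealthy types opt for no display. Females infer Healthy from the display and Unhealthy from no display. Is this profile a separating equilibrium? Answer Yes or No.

Yes

Under these beliefs, the display earns mating payoff 21 and no display earns mating payoff 12.
Healthy: the display nets 21 − 6 = 15; no display nets 12. Healthy prefers the display.
Unhealthy: the display nets 21 − 20 = 1; no display nets 12. Unhealthy prefers no display.
Neither type deviates, so the separating profile is an equilibrium.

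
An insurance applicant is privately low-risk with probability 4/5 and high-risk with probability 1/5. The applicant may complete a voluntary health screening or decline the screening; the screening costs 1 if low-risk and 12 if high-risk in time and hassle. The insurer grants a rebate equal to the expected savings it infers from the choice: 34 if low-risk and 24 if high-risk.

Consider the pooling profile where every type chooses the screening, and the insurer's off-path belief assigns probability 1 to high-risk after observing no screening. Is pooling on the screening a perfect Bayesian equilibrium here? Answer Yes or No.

On path, the insurer holds the prior and pays 4/5·34 + 1/5·24 = 32. Off path (no screening), believing high-risk, it pays 24.
low-risk: the screening nets 32 − 1 = 31; no screening nets 24. low-risk stays.
high-risk: the screening nets 32 − 12 = 20; no screening nets 24. high-risk would deviate.
A type deviates, so pooling fails.

No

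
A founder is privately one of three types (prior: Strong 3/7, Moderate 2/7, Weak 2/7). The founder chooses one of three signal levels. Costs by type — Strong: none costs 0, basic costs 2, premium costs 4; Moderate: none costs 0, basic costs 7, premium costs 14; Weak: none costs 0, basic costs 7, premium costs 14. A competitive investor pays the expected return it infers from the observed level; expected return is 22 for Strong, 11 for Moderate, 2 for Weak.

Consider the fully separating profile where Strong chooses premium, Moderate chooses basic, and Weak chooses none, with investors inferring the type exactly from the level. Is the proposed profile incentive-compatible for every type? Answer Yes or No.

No

Separating valuations: premium → 22, basic → 11, none → 2.
Strong (assigned premium): none: 2 − 0 = 2; basic: 11 − 2 = 9; premium: 22 − 4 = 18. Strong stays.
Moderate (assigned basic): none: 2 − 0 = 2; basic: 11 − 7 = 4; premium: 22 − 14 = 8. Moderate prefers premium.
Weak (assigned none): none: 2 − 0 = 2; basic: 11 − 7 = 4; premium: 22 − 14 = 8. Weak prefers premium.
At least one type deviates; the separating profile fails.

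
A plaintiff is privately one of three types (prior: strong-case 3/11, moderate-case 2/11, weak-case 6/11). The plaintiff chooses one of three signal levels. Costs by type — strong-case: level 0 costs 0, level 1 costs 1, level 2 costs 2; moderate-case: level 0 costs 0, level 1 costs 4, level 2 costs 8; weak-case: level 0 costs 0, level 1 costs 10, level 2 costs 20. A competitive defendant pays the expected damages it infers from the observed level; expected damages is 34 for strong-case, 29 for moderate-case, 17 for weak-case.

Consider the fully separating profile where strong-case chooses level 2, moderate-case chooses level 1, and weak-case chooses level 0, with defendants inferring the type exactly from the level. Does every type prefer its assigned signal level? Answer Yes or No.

No

Separating settlements: level 2 → 34, level 1 → 29, level 0 → 17.
strong-case (assigned level 2): level 0: 17 − 0 = 17; level 1: 29 − 1 = 28; level 2: 34 − 2 = 32. strong-case stays.
moderate-case (assigned level 1): level 0: 17 − 0 = 17; level 1: 29 − 4 = 25; level 2: 34 − 8 = 26. moderate-case prefers level 2.
weak-case (assigned level 0): level 0: 17 − 0 = 17; level 1: 29 − 10 = 19; level 2: 34 − 20 = 14. weak-case prefers level 1.
At least one type deviates; the separating profile fails.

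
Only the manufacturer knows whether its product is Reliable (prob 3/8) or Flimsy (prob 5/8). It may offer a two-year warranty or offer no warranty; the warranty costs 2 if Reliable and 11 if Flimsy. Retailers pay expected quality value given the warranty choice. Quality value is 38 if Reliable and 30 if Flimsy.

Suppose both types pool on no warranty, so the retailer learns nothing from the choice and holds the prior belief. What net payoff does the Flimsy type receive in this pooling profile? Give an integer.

33

Pooled price = 3/8·38 + 5/8·30 = 33.
Flimsy pays no cost for no warranty, so net payoff = 33.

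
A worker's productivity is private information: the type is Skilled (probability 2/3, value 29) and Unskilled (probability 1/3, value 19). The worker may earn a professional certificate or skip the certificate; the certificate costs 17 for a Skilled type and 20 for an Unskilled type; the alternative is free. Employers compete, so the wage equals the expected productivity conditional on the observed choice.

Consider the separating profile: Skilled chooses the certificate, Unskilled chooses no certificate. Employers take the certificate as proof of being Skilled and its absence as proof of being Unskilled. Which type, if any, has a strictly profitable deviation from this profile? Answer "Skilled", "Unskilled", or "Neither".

The certificate pays 29; no certificate pays 19.
Skilled: assigned the certificate, nets 29 − 17 = 12; deviating to no certificate nets 19.
Unskilled: assigned no certificate, nets 19; deviating to the certificate nets 29 − 20 = 9.
The Skilled type gains 7 by deviating.

Skilled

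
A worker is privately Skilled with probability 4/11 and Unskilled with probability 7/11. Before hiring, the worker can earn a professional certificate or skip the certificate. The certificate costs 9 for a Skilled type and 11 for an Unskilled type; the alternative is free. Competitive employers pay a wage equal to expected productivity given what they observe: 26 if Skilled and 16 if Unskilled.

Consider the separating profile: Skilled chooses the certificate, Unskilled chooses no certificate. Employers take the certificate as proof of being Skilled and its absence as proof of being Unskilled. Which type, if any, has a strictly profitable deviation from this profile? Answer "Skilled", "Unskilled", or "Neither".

The certificate pays 26; no certificate pays 16.
Skilled: assigned the certificate, nets 26 − 9 = 17; deviating to no certificate nets 16.
Unskilled: assigned no certificate, nets 16; deviating to the certificate nets 26 − 11 = 15.
Both types strictly prefer their assigned action; no profitable deviation.

Neither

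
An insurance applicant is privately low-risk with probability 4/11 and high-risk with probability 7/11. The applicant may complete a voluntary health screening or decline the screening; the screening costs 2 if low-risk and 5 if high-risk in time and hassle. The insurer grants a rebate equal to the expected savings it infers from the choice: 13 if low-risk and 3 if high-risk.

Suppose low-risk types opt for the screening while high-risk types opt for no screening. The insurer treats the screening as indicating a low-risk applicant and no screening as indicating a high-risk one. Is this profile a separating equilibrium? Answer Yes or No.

No

Under these beliefs, the screening earns rebate 13 and no screening earns rebate 3.
low-risk: the screening nets 13 − 2 = 11; no screening nets 3. low-risk prefers the screening.
high-risk: the screening nets 13 − 5 = 8; no screening nets 3. high-risk would deviate to the screening.
high-risk has a profitable deviation, so the profile is not an equilibrium.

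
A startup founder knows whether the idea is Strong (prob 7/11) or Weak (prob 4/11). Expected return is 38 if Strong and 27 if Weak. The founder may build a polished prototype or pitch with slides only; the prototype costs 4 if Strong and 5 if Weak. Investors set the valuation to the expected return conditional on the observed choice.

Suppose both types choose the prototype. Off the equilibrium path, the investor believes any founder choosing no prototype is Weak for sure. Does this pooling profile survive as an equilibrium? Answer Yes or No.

Yes

On path, the investor holds the prior and pays 7/11·38 + 4/11·27 = 34. Off path (no prototype), believing Weak, it pays 27.
Strong: the prototype nets 34 − 4 = 30; no prototype nets 27. Strong stays.
Weak: the prototype nets 34 − 5 = 29; no prototype nets 27. Weak stays.
No type deviates, so pooling is sustained.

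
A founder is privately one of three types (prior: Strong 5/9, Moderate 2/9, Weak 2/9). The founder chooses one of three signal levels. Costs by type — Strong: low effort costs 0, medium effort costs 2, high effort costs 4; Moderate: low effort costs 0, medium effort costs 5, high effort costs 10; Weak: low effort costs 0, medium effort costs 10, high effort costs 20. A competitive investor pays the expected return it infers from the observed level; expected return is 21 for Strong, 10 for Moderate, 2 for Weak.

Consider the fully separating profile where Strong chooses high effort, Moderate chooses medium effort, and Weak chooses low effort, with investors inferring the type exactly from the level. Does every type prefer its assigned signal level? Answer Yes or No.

No

Separating valuations: high effort → 21, medium effort → 10, low effort → 2.
Strong (assigned high effort): low effort: 2 − 0 = 2; medium effort: 10 − 2 = 8; high effort: 21 − 4 = 17. Strong stays.
Moderate (assigned medium effort): low effort: 2 − 0 = 2; medium effort: 10 − 5 = 5; high effort: 21 − 10 = 11. Moderate prefers high effort.
Weak (assigned low effort): low effort: 2 − 0 = 2; medium effort: 10 − 10 = 0; high effort: 21 − 20 = 1. Weak stays.
At least one type deviates; the separating profile fails.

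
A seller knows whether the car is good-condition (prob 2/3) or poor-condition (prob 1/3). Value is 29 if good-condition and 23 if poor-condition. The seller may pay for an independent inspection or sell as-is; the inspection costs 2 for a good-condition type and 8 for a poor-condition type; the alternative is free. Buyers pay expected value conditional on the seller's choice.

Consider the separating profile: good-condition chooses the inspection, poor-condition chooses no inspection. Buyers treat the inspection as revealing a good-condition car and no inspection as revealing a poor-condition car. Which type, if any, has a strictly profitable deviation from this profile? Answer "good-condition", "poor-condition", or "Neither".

The inspection pays 29; no inspection pays 23.
good-condition: assigned the inspection, nets 29 − 2 = 27; deviating to no inspection nets 23.
poor-condition: assigned no inspection, nets 23; deviating to the inspection nets 29 − 8 = 21.
Both types strictly prefer their assigned action; no profitable deviation.

Neither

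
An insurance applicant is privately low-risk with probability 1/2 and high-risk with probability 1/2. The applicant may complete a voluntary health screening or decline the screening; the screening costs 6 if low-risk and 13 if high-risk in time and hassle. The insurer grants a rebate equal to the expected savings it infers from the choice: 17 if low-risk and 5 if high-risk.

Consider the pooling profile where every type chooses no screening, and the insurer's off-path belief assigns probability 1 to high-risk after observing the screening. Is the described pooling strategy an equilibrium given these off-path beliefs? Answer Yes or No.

On path, the insurer holds the prior and pays 1/2·17 + 1/2·5 = 11. Off path (the screening), believing high-risk, it pays 5.
low-risk: no screening nets 11; the screening nets 5 − 6 = -1. low-risk stays.
high-risk: no screening nets 11; the screening nets 5 − 13 = -8. high-risk stays.
No type deviates, so pooling is sustained.

Yes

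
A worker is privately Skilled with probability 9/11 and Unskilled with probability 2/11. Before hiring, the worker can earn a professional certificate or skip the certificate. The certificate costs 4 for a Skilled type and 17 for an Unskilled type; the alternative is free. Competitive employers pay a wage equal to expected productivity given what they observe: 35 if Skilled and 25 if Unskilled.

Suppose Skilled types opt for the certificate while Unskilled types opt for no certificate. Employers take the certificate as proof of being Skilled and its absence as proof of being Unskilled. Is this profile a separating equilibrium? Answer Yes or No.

Under these beliefs, the certificate earns wage 35 and no certificate earns wage 25.
Skilled: the certificate nets 35 − 4 = 31; no certificate nets 25. Skilled prefers the certificate.
Unskilled: the certificate nets 35 − 17 = 18; no certificate nets 25. Unskilled prefers no certificate.
Neither type deviates, so the separating profile is an equilibrium.

Yes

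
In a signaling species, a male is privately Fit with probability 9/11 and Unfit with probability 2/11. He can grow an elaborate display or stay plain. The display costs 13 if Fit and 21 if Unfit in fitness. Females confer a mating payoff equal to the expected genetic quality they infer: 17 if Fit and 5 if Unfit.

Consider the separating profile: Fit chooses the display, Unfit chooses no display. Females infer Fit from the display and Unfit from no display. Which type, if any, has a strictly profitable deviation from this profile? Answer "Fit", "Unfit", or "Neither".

The display pays 17; no display pays 5.
Fit: assigned the display, nets 17 − 13 = 4; deviating to no display nets 5.
Unfit: assigned no display, nets 5; deviating to the display nets 17 − 21 = -4.
The Fit type gains 1 by deviating.

Fit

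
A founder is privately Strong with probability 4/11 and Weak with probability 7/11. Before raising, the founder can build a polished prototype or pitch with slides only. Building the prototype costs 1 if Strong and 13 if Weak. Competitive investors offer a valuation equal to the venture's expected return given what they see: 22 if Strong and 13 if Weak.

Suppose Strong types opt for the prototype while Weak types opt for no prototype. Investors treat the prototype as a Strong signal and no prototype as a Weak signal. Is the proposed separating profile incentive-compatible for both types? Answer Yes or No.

Under these beliefs, the prototype earns valuation 22 and no prototype earns valuation 13.
Strong: the prototype nets 22 − 1 = 21; no prototype nets 13. Strong prefers the prototype.
Weak: the prototype nets 22 − 13 = 9; no prototype nets 13. Weak prefers no prototype.
Neither type deviates, so the separating profile is an equilibrium.

Yes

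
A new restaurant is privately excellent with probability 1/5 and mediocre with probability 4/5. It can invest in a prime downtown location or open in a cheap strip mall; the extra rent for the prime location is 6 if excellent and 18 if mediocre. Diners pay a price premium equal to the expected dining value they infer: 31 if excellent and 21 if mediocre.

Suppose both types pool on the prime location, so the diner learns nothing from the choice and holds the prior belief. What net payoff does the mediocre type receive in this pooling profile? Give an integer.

5

Pooled price premium = 1/5·31 + 4/5·21 = 23.
mediocre pays cost 18 for the prime location, so net payoff = 23 − 18 = 5.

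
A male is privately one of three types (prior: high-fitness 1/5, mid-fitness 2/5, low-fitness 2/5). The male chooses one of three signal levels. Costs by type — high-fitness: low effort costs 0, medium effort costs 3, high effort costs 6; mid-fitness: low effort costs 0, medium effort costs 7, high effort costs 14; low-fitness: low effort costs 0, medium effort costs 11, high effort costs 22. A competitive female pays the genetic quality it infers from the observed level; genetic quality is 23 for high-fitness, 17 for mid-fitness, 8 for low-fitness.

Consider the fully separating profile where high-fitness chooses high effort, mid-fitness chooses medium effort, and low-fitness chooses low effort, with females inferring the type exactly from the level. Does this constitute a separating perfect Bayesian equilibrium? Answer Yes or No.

Yes

Separating mating payoffs: high effort → 23, medium effort → 17, low effort → 8.
high-fitness (assigned high effort): low effort: 8 − 0 = 8; medium effort: 17 − 3 = 14; high effort: 23 − 6 = 17. high-fitness stays.
mid-fitness (assigned medium effort): low effort: 8 − 0 = 8; medium effort: 17 − 7 = 10; high effort: 23 − 14 = 9. mid-fitness stays.
low-fitness (assigned low effort): low effort: 8 − 0 = 8; medium effort: 17 − 11 = 6; high effort: 23 − 22 = 1. low-fitness stays.
Every type prefers its assigned level; separation holds.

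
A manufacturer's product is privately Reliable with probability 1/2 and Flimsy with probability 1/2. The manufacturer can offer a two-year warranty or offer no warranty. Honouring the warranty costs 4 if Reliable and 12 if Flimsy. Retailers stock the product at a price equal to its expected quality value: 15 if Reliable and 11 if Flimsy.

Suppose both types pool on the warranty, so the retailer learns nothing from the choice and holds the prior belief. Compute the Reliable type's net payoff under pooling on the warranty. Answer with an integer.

Pooled price = 1/2·15 + 1/2·11 = 13.
Reliable pays cost 4 for the warranty, so net payoff = 13 − 4 = 9.

9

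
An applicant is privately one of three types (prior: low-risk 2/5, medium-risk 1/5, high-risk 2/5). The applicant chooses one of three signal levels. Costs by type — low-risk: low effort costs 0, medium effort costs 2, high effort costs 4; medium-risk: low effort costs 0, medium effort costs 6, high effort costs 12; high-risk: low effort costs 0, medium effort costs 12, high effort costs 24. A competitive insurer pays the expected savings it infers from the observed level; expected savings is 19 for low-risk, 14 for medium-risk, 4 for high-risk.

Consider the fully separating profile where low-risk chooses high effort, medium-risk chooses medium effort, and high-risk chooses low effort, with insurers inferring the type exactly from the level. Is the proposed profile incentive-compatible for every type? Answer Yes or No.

Separating rebates: high effort → 19, medium effort → 14, low effort → 4.
low-risk (assigned high effort): low effort: 4 − 0 = 4; medium effort: 14 − 2 = 12; high effort: 19 − 4 = 15. low-risk stays.
medium-risk (assigned medium effort): low effort: 4 − 0 = 4; medium effort: 14 − 6 = 8; high effort: 19 − 12 = 7. medium-risk stays.
high-risk (assigned low effort): low effort: 4 − 0 = 4; medium effort: 14 − 12 = 2; high effort: 19 − 24 = -5. high-risk stays.
Every type prefers its assigned level; separation holds.

Yes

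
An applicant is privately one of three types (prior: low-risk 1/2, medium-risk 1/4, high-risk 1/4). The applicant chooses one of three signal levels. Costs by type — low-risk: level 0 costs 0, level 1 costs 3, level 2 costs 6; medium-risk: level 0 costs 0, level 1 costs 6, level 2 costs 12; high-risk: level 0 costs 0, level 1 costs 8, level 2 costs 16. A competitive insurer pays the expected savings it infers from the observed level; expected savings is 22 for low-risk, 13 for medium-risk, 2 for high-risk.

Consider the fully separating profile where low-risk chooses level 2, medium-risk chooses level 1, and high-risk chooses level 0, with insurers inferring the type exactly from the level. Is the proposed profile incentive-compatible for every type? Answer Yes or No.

Separating rebates: level 2 → 22, level 1 → 13, level 0 → 2.
low-risk (assigned level 2): level 0: 2 − 0 = 2; level 1: 13 − 3 = 10; level 2: 22 − 6 = 16. low-risk stays.
medium-risk (assigned level 1): level 0: 2 − 0 = 2; level 1: 13 − 6 = 7; level 2: 22 − 12 = 10. medium-risk prefers level 2.
high-risk (assigned level 0): level 0: 2 − 0 = 2; level 1: 13 − 8 = 5; level 2: 22 − 16 = 6. high-risk prefers level 2.
At least one type deviates; the separating profile fails.

No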